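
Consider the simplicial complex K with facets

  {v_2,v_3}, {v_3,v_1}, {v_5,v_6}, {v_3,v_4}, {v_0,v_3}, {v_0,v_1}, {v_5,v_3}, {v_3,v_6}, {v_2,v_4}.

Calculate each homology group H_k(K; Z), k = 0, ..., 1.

Take the total order v_0 < v_1 < v_2 < v_3 < v_4 < v_5 < v_6 on the vertex set. Then K (dimension 1) consists of the simplices:

  0-simplices (7): [v_0], [v_1], [v_2], [v_3], [v_4], [v_5], [v_6]
  1-simplices (9): [v_0,v_1], [v_0,v_3], [v_1,v_3], [v_2,v_3], [v_2,v_4], [v_3,v_4], [v_3,v_5], [v_3,v_6], [v_5,v_6]

Hence C_0 ≅ Z^7, C_1 ≅ Z^9.

∂_1: C_1 → C_0 is given by ∂[p,q] = [q] − [p].
This gives a 7×9 integer matrix of rank 6; reducing to Smith normal form yields diagonal entries (1,1,1,1,1,1).

Now H_k = ker ∂_k / im ∂_{k+1}, so:

  H_0: rank C_0 − rank ∂_1 = 7 − 6 = 1, and the invariant factors of ∂_1 are all 1, so H_0 ≅ Z.
  H_1: rank ker ∂_1 − rank ∂_2 = (9 − 6) − 0 = 3, and there is no ∂_2, so H_1 ≅ Z^3.

H_0 ≅ Z,  H_1 ≅ Z^3.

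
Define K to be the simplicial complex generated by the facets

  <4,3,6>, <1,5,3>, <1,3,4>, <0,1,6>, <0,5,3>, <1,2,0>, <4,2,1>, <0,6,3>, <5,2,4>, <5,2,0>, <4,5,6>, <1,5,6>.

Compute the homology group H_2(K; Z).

H_2 = 0.

We work with the vertex ordering 0 < 1 < 2 < 3 < 4 < 5 < 6. The simplices of K, each written with vertices in increasing order, are:

  0-simplices (7): [0], [1], [2], [3], [4], [5], [6]
  1-simplices (18): [0,1], [0,2], [0,3], [0,5], [0,6], [1,2], [1,3], [1,4], [1,5], [1,6], [2,4], [2,5], [3,4], [3,5], [3,6], [4,5], [4,6], [5,6]
  2-simplices (12): [0,1,2], [0,1,6], [0,2,5], [0,3,5], [0,3,6], [1,2,4], [1,3,4], [1,3,5], [1,5,6], [2,4,5], [3,4,6], [4,5,6]

giving chain groups C_0 ≅ Z^7, C_1 ≅ Z^18, C_2 ≅ Z^12.

Boundary ∂_1: C_1 → C_0 is given by ∂[p,q] = [q] − [p]. For instance
  ∂[2,5] = [5] − [2].
As a 7×18 matrix over Z this has rank 6, with invariant factors (1,1,1,1,1,1).

Boundary ∂_2: C_2 → C_1 maps a triangle to the signed sum of its edges. For instance
  ∂[3,4,6] = [4,6] − [3,6] + [3,4],
  ∂[0,3,6] = [3,6] − [0,6] + [0,3].
This gives a 18×12 integer matrix of rank 12; reducing to Smith normal form yields diagonal entries (1,1,1,1,1,1,1,1,1,1,1,2).

Computing H_k = (kernel of ∂_k) / (image of ∂_{k+1}):

  H_2: rank ker ∂_2 − rank ∂_3 = (12 − 12) − 0 = 0, and there is no ∂_3, so H_2 ≅ 0.

(K is a triangulation of the real projective plane RP^2.)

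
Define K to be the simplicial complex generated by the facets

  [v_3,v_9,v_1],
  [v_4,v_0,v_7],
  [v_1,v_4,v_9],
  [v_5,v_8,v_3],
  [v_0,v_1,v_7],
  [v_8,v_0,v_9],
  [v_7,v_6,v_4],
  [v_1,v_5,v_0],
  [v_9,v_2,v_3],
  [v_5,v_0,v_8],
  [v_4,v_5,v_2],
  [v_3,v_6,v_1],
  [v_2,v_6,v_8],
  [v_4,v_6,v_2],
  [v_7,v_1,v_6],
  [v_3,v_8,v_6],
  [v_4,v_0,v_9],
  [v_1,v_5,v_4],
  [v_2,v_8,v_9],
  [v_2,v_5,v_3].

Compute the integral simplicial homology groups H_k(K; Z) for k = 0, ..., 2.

Order the vertices as v_0 < v_1 < v_2 < v_3 < v_4 < v_5 < v_6 < v_7 < v_8 < v_9. Listing each simplex with vertices in this order, K has dimension 2 with simplices:

  0-simplices (10): [v_0], [v_1], [v_2], [v_3], [v_4], [v_5], [v_6], [v_7], [v_8], [v_9]
  1-simplices (30): (30 of them)
  2-simplices (20): (20 of them)

Hence C_0 ≅ Z^10, C_1 ≅ Z^30, C_2 ≅ Z^20.

∂_1: C_1 → C_0 maps an edge to its endpoints' difference, ∂[p,q] = q − p. For instance
  ∂[v_8,v_9] = [v_9] − [v_8].
The 10×30 boundary matrix has rank 9 and Smith normal form diag(1,1,1,1,1,1,1,1,1).

The boundary map ∂_2: C_2 → C_1 acts by ∂[p,q,r] = [q,r] − [p,r] + [p,q]. For instance
  ∂[v_2,v_3,v_9] = [v_3,v_9] − [v_2,v_9] + [v_2,v_3],
  ∂[v_1,v_3,v_9] = [v_3,v_9] − [v_1,v_9] + [v_1,v_3].
As a 30×20 matrix over Z this has rank 20, with invariant factors (1,1,1,1,1,1,1,1,1,1,1,1,1,1,1,1,1,1,1,2).

From H_k ≅ ker(∂_k) / im(∂_{k+1}) we obtain:

  H_0: rank C_0 − rank ∂_1 = 10 − 9 = 1, and the invariant factors of ∂_1 are all 1, so H_0 = Z.
  H_1: rank ker ∂_1 − rank ∂_2 = (30 − 9) − 20 = 1, and ∂_2 has invariant factor 2 > 1, so H_1 = Z × Z/2.
  H_2: rank ker ∂_2 − rank ∂_3 = (20 − 20) − 0 = 0, and there is no ∂_3, so H_2 = 0.

As a check, the Euler characteristic is 10 − 30 + 20 = 0, which agrees with 1 − 1 + 0 = 0.

H_0 ≅ Z,  H_1 ≅ Z × Z/2,  H_2 = 0.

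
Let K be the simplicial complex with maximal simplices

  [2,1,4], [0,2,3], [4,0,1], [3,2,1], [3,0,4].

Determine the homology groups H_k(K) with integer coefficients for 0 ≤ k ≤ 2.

H_0 ≅ Z,  H_1 ≅ Z,  H_2 = 0.

We work with the vertex ordering 0 < 1 < 2 < 3 < 4. The simplices of K, each written with vertices in increasing order, are:

  0-simplices (5): [0], [1], [2], [3], [4]
  1-simplices (10): [0,1], [0,2], [0,3], [0,4], [1,2], [1,3], [1,4], [2,3], [2,4], [3,4]
  2-simplices (5): [0,1,4], [0,2,3], [0,3,4], [1,2,3], [1,2,4]

Hence C_0 ≅ Z^5, C_1 ≅ Z^10, C_2 ≅ Z^5.

Boundary ∂_1: C_1 → C_0 maps an edge to its endpoints' difference, ∂[p,q] = q − p.
The 5×10 boundary matrix has rank 4 and Smith normal form diag(1,1,1,1).

The boundary map ∂_2: C_2 → C_1 acts by ∂[p,q,r] = [q,r] − [p,r] + [p,q]. For instance
  ∂[0,3,4] = [3,4] − [0,4] + [0,3],
  ∂[0,1,4] = [1,4] − [0,4] + [0,1].
The 10×5 boundary matrix has rank 5 and Smith normal form diag(1,1,1,1,1).

Reading off H_k = ker ∂_k / im ∂_{k+1}:

  H_0: rank C_0 − rank ∂_1 = 5 − 4 = 1, and the invariant factors of ∂_1 are all 1, so H_0 = Z.
  H_1: rank ker ∂_1 − rank ∂_2 = (10 − 4) − 5 = 1, and the invariant factors of ∂_2 are all 1, so H_1 = Z.
  H_2: rank ker ∂_2 − rank ∂_3 = (5 − 5) − 0 = 0, and there is no ∂_3, so H_2 = 0.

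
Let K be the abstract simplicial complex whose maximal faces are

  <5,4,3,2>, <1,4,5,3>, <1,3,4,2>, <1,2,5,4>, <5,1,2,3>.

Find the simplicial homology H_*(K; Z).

H_0 = Z,  H_1 = 0,  H_2 = 0,  H_3 = Z.

Fix the vertex order 1 < 2 < 3 < 4 < 5 and write every simplex with vertices in increasing order. Then dim K = 3 and the simplices of K are:

  0-simplices (5): [1], [2], [3], [4], [5]
  1-simplices (10): [1,2], [1,3], [1,4], [1,5], [2,3], [2,4], [2,5], [3,4], [3,5], [4,5]
  2-simplices (10): [1,2,3], [1,2,4], [1,2,5], [1,3,4], [1,3,5], [1,4,5], [2,3,4], [2,3,5], [2,4,5], [3,4,5]
  3-simplices (5): [1,2,3,4], [1,2,3,5], [1,2,4,5], [1,3,4,5], [2,3,4,5]

Hence C_0 ≅ Z^5, C_1 ≅ Z^10, C_2 ≅ Z^10, C_3 ≅ Z^5.

Boundary ∂_1: C_1 → C_0 sends each edge [p,q] (with p < q) to q − p.
As a 5×10 matrix over Z this has rank 4, with invariant factors (1,1,1,1).

∂_2: C_2 → C_1 sends each 2-simplex [p,q,r] to [q,r] − [p,r] + [p,q]. For instance
  ∂[1,3,5] = [3,5] − [1,5] + [1,3],
  ∂[2,3,4] = [3,4] − [2,4] + [2,3].
This gives a 10×10 integer matrix of rank 6; reducing to Smith normal form yields diagonal entries (1,1,1,1,1,1).

∂_3: C_3 → C_2 sends each 3-simplex σ to the alternating sum Σ_i (−1)^i (σ with its i-th vertex removed). For instance
  ∂[2,3,4,5] = [3,4,5] − [2,4,5] + [2,3,5] − [2,3,4],
  ∂[1,2,4,5] = [2,4,5] − [1,4,5] + [1,2,5] − [1,2,4].
The resulting 10×5 matrix has rank 4, and its Smith normal form has invariant factors (1,1,1,1).

Now H_k = ker ∂_k / im ∂_{k+1}, so:

  H_0: rank C_0 − rank ∂_1 = 5 − 4 = 1, and the invariant factors of ∂_1 are all 1, so H_0 ≅ Z.
  H_1: rank ker ∂_1 − rank ∂_2 = (10 − 4) − 6 = 0, and the invariant factors of ∂_2 are all 1, so H_1 ≅ 0.
  H_2: rank ker ∂_2 − rank ∂_3 = (10 − 6) − 4 = 0, and the invariant factors of ∂_3 are all 1, so H_2 ≅ 0.
  H_3: rank ker ∂_3 − rank ∂_4 = (5 − 4) − 0 = 1, and there is no ∂_4, so H_3 ≅ Z.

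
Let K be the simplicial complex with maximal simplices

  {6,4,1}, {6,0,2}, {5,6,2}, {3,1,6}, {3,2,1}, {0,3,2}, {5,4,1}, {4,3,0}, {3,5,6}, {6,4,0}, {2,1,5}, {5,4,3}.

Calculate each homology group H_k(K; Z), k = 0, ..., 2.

H_0 = Z,  H_1 = Z/2Z,  H_2 = 0.

We work with the vertex ordering 0 < 1 < 2 < 3 < 4 < 5 < 6. The simplices of K, each written with vertices in increasing order, are:

  0-simplices (7): [0], [1], [2], [3], [4], [5], [6]
  1-simplices (18): [0,2], [0,3], [0,4], [0,6], [1,2], [1,3], [1,4], [1,5], [1,6], [2,3], [2,5], [2,6], [3,4], [3,5], [3,6], [4,5], [4,6], [5,6]
  2-simplices (12): [0,2,3], [0,2,6], [0,3,4], [0,4,6], [1,2,3], [1,2,5], [1,3,6], [1,4,5], [1,4,6], [2,5,6], [3,4,5], [3,5,6]

so the chain groups are C_0 ≅ Z^7, C_1 ≅ Z^18, C_2 ≅ Z^12.

Boundary ∂_1: C_1 → C_0 sends each edge [p,q] (with p < q) to q − p.
This gives a 7×18 integer matrix of rank 6; reducing to Smith normal form yields diagonal entries (1,1,1,1,1,1).

Boundary ∂_2: C_2 → C_1 maps a triangle to the signed sum of its edges. For instance
  ∂[1,4,6] = [4,6] − [1,6] + [1,4],
  ∂[3,4,5] = [4,5] − [3,5] + [3,4].
The 18×12 boundary matrix has rank 12 and Smith normal form diag(1,1,1,1,1,1,1,1,1,1,1,2).

From H_k ≅ ker(∂_k) / im(∂_{k+1}) we obtain:

  H_0: rank C_0 − rank ∂_1 = 7 − 6 = 1, and the invariant factors of ∂_1 are all 1, so H_0 ≅ Z.
  H_1: rank ker ∂_1 − rank ∂_2 = (18 − 6) − 12 = 0, and ∂_2 has invariant factor 2 > 1, so H_1 ≅ Z/2Z.
  H_2: rank ker ∂_2 − rank ∂_3 = (12 − 12) − 0 = 0, and there is no ∂_3, so H_2 ≅ 0.

(K is a triangulation of the real projective plane RP^2.)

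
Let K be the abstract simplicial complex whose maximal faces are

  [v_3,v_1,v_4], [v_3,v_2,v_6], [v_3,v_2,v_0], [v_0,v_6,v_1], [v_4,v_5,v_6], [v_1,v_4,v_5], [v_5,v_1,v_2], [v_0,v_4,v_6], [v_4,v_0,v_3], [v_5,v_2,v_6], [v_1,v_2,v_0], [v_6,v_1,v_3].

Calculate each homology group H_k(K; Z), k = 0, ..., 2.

H_0 = Z,  H_1 = Z/2,  H_2 = 0.

We work with the vertex ordering v_0 < v_1 < v_2 < v_3 < v_4 < v_5 < v_6. The simplices of K, each written with vertices in increasing order, are:

  0-simplices (7): [v_0], [v_1], [v_2], [v_3], [v_4], [v_5], [v_6]
  1-simplices (18): (18 of them)
  2-simplices (12): (12 of them)

giving chain groups C_0 ≅ Z^7, C_1 ≅ Z^18, C_2 ≅ Z^12.

Boundary ∂_1: C_1 → C_0 is given by ∂[p,q] = [q] − [p]. For instance
  ∂[v_2,v_5] = [v_5] − [v_2].
This gives a 7×18 integer matrix of rank 6; reducing to Smith normal form yields diagonal entries (1,1,1,1,1,1).

Boundary ∂_2: C_2 → C_1 sends each 2-simplex [p,q,r] to [q,r] − [p,r] + [p,q]. For instance
  ∂[v_2,v_5,v_6] = [v_5,v_6] − [v_2,v_6] + [v_2,v_5],
  ∂[v_1,v_3,v_4] = [v_3,v_4] − [v_1,v_4] + [v_1,v_3].
The 18×12 boundary matrix has rank 12 and Smith normal form diag(1,1,1,1,1,1,1,1,1,1,1,2).

Computing H_k = (kernel of ∂_k) / (image of ∂_{k+1}):

  H_0: rank C_0 − rank ∂_1 = 7 − 6 = 1, and the invariant factors of ∂_1 are all 1, so H_0 ≅ Z.
  H_1: rank ker ∂_1 − rank ∂_2 = (18 − 6) − 12 = 0, and ∂_2 has invariant factor 2 > 1, so H_1 ≅ Z/2.
  H_2: rank ker ∂_2 − rank ∂_3 = (12 − 12) − 0 = 0, and there is no ∂_3, so H_2 ≅ 0.

(K is a triangulation of the real projective plane RP^2.)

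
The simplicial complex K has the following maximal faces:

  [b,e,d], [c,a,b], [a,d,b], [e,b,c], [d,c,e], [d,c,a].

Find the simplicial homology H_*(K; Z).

H_0 = Z,  H_1 = 0,  H_2 = Z.

Order the vertices as a < b < c < d < e. Listing each simplex with vertices in this order, K has dimension 2 with simplices:

  0-simplices (5): a, b, c, d, e
  1-simplices (9): ab, ac, ad, bc, bd, be, cd, ce, de
  2-simplices (6): abc, abd, acd, bce, bde, cde

giving chain groups C_0 ≅ Z^5, C_1 ≅ Z^9, C_2 ≅ Z^6.

∂_1: C_1 → C_0 is given by ∂[p,q] = [q] − [p].
This gives a 5×9 integer matrix of rank 4; reducing to Smith normal form yields diagonal entries (1,1,1,1).

∂_2: C_2 → C_1 maps a triangle to the signed sum of its edges. For instance
  ∂cde = de − ce + cd,
  ∂abc = bc − ac + ab.
As a 9×6 matrix over Z this has rank 5, with invariant factors (1,1,1,1,1).

Reading off H_k = ker ∂_k / im ∂_{k+1}:

  H_0: rank C_0 − rank ∂_1 = 5 − 4 = 1, and the invariant factors of ∂_1 are all 1, so H_0 ≅ Z.
  H_1: rank ker ∂_1 − rank ∂_2 = (9 − 4) − 5 = 0, and the invariant factors of ∂_2 are all 1, so H_1 ≅ 0.
  H_2: rank ker ∂_2 − rank ∂_3 = (6 − 5) − 0 = 1, and there is no ∂_3, so H_2 ≅ Z.

(K is a triangulation of the 2-sphere S^2.)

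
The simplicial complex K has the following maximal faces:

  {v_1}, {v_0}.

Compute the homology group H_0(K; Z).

Fix the vertex order v_0 < v_1 and write every simplex with vertices in increasing order. Then dim K = 0 and the simplices of K are:

  0-simplices (2): [v_0], [v_1]

Hence C_0 ≅ Z^2.

Computing H_k = (kernel of ∂_k) / (image of ∂_{k+1}):

  H_0: rank C_0 − rank ∂_1 = 2 − 0 = 2, and there is no ∂_1, so H_0 = Z^2.

H_0 ≅ Z^2.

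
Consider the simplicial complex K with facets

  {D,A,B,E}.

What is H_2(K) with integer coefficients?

We work with the vertex ordering A < B < D < E. The simplices of K, each written with vertices in increasing order, are:

  0-simplices (4): A, B, D, E
  1-simplices (6): AB, AD, AE, BD, BE, DE
  2-simplices (4): ABD, ABE, ADE, BDE
  3-simplices (1): ABDE

Hence C_0 ≅ Z^4, C_1 ≅ Z^6, C_2 ≅ Z^4, C_3 ≅ Z^1.

The boundary map ∂_1: C_1 → C_0 sends each edge [p,q] (with p < q) to q − p. For instance
  ∂BE = E − B.
This gives a 4×6 integer matrix of rank 3; reducing to Smith normal form yields diagonal entries (1,1,1).

Boundary ∂_2: C_2 → C_1 acts by ∂[p,q,r] = [q,r] − [p,r] + [p,q]. For instance
  ∂BDE = DE − BE + BD,
  ∂ABE = BE − AE + AB.
This gives a 6×4 integer matrix of rank 3; reducing to Smith normal form yields diagonal entries (1,1,1).

Boundary ∂_3: C_3 → C_2 sends each 3-simplex σ to the alternating sum Σ_i (−1)^i (σ with its i-th vertex removed). For instance
  ∂ABDE = BDE − ADE + ABE − ABD.
This gives a 4×1 integer matrix of rank 1; reducing to Smith normal form yields diagonal entries (1).

Computing H_k = (kernel of ∂_k) / (image of ∂_{k+1}):

  H_2: rank ker ∂_2 − rank ∂_3 = (4 − 3) − 1 = 0, and the invariant factors of ∂_3 are all 1, so H_2 ≅ 0.

H_2 ≅ 0.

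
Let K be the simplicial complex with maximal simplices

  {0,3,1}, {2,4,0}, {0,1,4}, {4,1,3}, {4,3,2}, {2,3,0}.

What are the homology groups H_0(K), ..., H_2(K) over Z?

Order the vertices as 0 < 1 < 2 < 3 < 4. Listing each simplex with vertices in this order, K has dimension 2 with simplices:

  0-simplices (5): [0], [1], [2], [3], [4]
  1-simplices (9): [0,1], [0,2], [0,3], [0,4], [1,3], [1,4], [2,3], [2,4], [3,4]
  2-simplices (6): [0,1,3], [0,1,4], [0,2,3], [0,2,4], [1,3,4], [2,3,4]

giving chain groups C_0 ≅ Z^5, C_1 ≅ Z^9, C_2 ≅ Z^6.

Boundary ∂_1: C_1 → C_0 is given by ∂[p,q] = [q] − [p]. For instance
  ∂[2,3] = [3] − [2].
As a 5×9 matrix over Z this has rank 4, with invariant factors (1,1,1,1).

The boundary map ∂_2: C_2 → C_1 maps a triangle to the signed sum of its edges. For instance
  ∂[0,1,4] = [1,4] − [0,4] + [0,1],
  ∂[0,2,3] = [2,3] − [0,3] + [0,2].
This gives a 9×6 integer matrix of rank 5; reducing to Smith normal form yields diagonal entries (1,1,1,1,1).

Reading off H_k = ker ∂_k / im ∂_{k+1}:

  H_0: rank C_0 − rank ∂_1 = 5 − 4 = 1, and the invariant factors of ∂_1 are all 1, so H_0 = Z.
  H_1: rank ker ∂_1 − rank ∂_2 = (9 − 4) − 5 = 0, and the invariant factors of ∂_2 are all 1, so H_1 = 0.
  H_2: rank ker ∂_2 − rank ∂_3 = (6 − 5) − 0 = 1, and there is no ∂_3, so H_2 = Z.

H_0 ≅ Z,  H_1 = 0,  H_2 ≅ Z.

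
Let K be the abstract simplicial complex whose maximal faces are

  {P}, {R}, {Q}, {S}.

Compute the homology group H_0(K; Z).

H_0 = Z^4.

Fix the vertex order P < Q < R < S and write every simplex with vertices in increasing order. Then dim K = 0 and the simplices of K are:

  0-simplices (4): P, Q, R, S

Hence C_0 ≅ Z^4.

Reading off H_k = ker ∂_k / im ∂_{k+1}:

  H_0: rank C_0 − rank ∂_1 = 4 − 0 = 4, and there is no ∂_1, so H_0 = Z^4.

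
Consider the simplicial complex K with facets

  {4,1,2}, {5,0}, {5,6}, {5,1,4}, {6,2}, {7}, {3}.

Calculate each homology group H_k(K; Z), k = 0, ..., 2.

H_0 = Z^3,  H_1 = Z,  H_2 = 0.

Take the total order 0 < 1 < 2 < 3 < 4 < 5 < 6 < 7 on the vertex set. Then K (dimension 2) consists of the simplices:

  0-simplices (8): [0], [1], [2], [3], [4], [5], [6], [7]
  1-simplices (8): [0,5], [1,2], [1,4], [1,5], [2,4], [2,6], [4,5], [5,6]
  2-simplices (2): [1,2,4], [1,4,5]

giving chain groups C_0 ≅ Z^8, C_1 ≅ Z^8, C_2 ≅ Z^2.

Boundary ∂_1: C_1 → C_0 sends each edge [p,q] (with p < q) to q − p.
The 8×8 boundary matrix has rank 5 and Smith normal form diag(1,1,1,1,1).

∂_2: C_2 → C_1 maps a triangle to the signed sum of its edges. For instance
  ∂[1,2,4] = [2,4] − [1,4] + [1,2],
  ∂[1,4,5] = [4,5] − [1,5] + [1,4].
The 8×2 boundary matrix has rank 2 and Smith normal form diag(1,1).

Reading off H_k = ker ∂_k / im ∂_{k+1}:

  H_0: rank C_0 − rank ∂_1 = 8 − 5 = 3, and the invariant factors of ∂_1 are all 1, so H_0 = Z^3.
  H_1: rank ker ∂_1 − rank ∂_2 = (8 − 5) − 2 = 1, and the invariant factors of ∂_2 are all 1, so H_1 = Z.
  H_2: rank ker ∂_2 − rank ∂_3 = (2 − 2) − 0 = 0, and there is no ∂_3, so H_2 = 0.

As a check, the Euler characteristic is 8 − 8 + 2 = 2, which agrees with 3 − 1 + 0 = 2.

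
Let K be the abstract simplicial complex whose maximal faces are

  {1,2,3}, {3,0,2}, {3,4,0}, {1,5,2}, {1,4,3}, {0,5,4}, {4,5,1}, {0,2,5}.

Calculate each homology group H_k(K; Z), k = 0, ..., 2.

Fix the vertex order 0 < 1 < 2 < 3 < 4 < 5 and write every simplex with vertices in increasing order. Then dim K = 2 and the simplices of K are:

  0-simplices (6): [0], [1], [2], [3], [4], [5]
  1-simplices (12): [0,2], [0,3], [0,4], [0,5], [1,2], [1,3], [1,4], [1,5], [2,3], [2,5], [3,4], [4,5]
  2-simplices (8): [0,2,3], [0,2,5], [0,3,4], [0,4,5], [1,2,3], [1,2,5], [1,3,4], [1,4,5]

giving chain groups C_0 ≅ Z^6, C_1 ≅ Z^12, C_2 ≅ Z^8.

Boundary ∂_1: C_1 → C_0 is given by ∂[p,q] = [q] − [p]. For instance
  ∂[2,5] = [5] − [2].
The 6×12 boundary matrix has rank 5 and Smith normal form diag(1,1,1,1,1).

Boundary ∂_2: C_2 → C_1 acts by ∂[p,q,r] = [q,r] − [p,r] + [p,q]. For instance
  ∂[1,3,4] = [3,4] − [1,4] + [1,3],
  ∂[0,4,5] = [4,5] − [0,5] + [0,4].
As a 12×8 matrix over Z this has rank 7, with invariant factors (1,1,1,1,1,1,1).

Reading off H_k = ker ∂_k / im ∂_{k+1}:

  H_0: rank C_0 − rank ∂_1 = 6 − 5 = 1, and the invariant factors of ∂_1 are all 1, so H_0 = Z.
  H_1: rank ker ∂_1 − rank ∂_2 = (12 − 5) − 7 = 0, and the invariant factors of ∂_2 are all 1, so H_1 = 0.
  H_2: rank ker ∂_2 − rank ∂_3 = (8 − 7) − 0 = 1, and there is no ∂_3, so H_2 = Z.

As a check, the Euler characteristic is 6 − 12 + 8 = 2, which agrees with 1 − 0 + 1 = 2.

H_0 = Z,  H_1 = 0,  H_2 = Z.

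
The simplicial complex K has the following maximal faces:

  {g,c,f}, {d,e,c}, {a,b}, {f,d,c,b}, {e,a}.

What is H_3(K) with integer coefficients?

Fix the vertex order a < b < c < d < e < f < g and write every simplex with vertices in increasing order. Then dim K = 3 and the simplices of K are:

  0-simplices (7): a, b, c, d, e, f, g
  1-simplices (12): ab, ae, bc, bd, bf, cd, ce, cf, cg, de, df, fg
  2-simplices (6): bcd, bcf, bdf, cde, cdf, cfg
  3-simplices (1): bcdf

Hence C_0 ≅ Z^7, C_1 ≅ Z^12, C_2 ≅ Z^6, C_3 ≅ Z^1.

The boundary map ∂_1: C_1 → C_0 is given by ∂[p,q] = [q] − [p].
This gives a 7×12 integer matrix of rank 6; reducing to Smith normal form yields diagonal entries (1,1,1,1,1,1).

The boundary map ∂_2: C_2 → C_1 sends each 2-simplex [p,q,r] to [q,r] − [p,r] + [p,q]. For instance
  ∂cfg = fg − cg + cf,
  ∂bcf = cf − bf + bc.
The resulting 12×6 matrix has rank 5, and its Smith normal form has invariant factors (1,1,1,1,1).

The boundary map ∂_3: C_3 → C_2 sends each 3-simplex σ to the alternating sum Σ_i (−1)^i (σ with its i-th vertex removed). For instance
  ∂bcdf = cdf − bdf + bcf − bcd.
The resulting 6×1 matrix has rank 1, and its Smith normal form has invariant factors (1).

Computing H_k = (kernel of ∂_k) / (image of ∂_{k+1}):

  H_3: rank ker ∂_3 − rank ∂_4 = (1 − 1) − 0 = 0, and there is no ∂_4, so H_3 = 0.

H_3 = 0.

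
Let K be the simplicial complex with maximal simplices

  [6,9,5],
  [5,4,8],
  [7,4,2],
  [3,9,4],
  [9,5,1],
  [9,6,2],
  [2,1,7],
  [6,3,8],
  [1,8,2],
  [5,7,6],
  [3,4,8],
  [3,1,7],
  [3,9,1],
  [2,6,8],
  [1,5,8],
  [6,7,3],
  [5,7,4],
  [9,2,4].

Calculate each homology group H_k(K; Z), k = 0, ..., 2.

Take the total order 1 < 2 < 3 < 4 < 5 < 6 < 7 < 8 < 9 on the vertex set. Then K (dimension 2) consists of the simplices:

  0-simplices (9): [1], [2], [3], [4], [5], [6], [7], [8], [9]
  1-simplices (27): (27 of them)
  2-simplices (18): [1,2,7], [1,2,8], [1,3,7], [1,3,9], [1,5,8], [1,5,9], [2,4,7], [2,4,9], [2,6,8], [2,6,9], [3,4,8], [3,4,9], [3,6,7], [3,6,8], [4,5,7], [4,5,8], [5,6,7], [5,6,9]

so the chain groups are C_0 ≅ Z^9, C_1 ≅ Z^27, C_2 ≅ Z^18.

∂_1: C_1 → C_0 maps an edge to its endpoints' difference, ∂[p,q] = q − p. For instance
  ∂[2,4] = [4] − [2].
The 9×27 boundary matrix has rank 8 and Smith normal form diag(1,1,1,1,1,1,1,1).

The boundary map ∂_2: C_2 → C_1 maps a triangle to the signed sum of its edges. For instance
  ∂[1,5,8] = [5,8] − [1,8] + [1,5],
  ∂[2,4,7] = [4,7] − [2,7] + [2,4].
This gives a 27×18 integer matrix of rank 17; reducing to Smith normal form yields diagonal entries (1,1,1,1,1,1,1,1,1,1,1,1,1,1,1,1,1).

Now H_k = ker ∂_k / im ∂_{k+1}, so:

  H_0: rank C_0 − rank ∂_1 = 9 − 8 = 1, and the invariant factors of ∂_1 are all 1, so H_0 ≅ Z.
  H_1: rank ker ∂_1 − rank ∂_2 = (27 − 8) − 17 = 2, and the invariant factors of ∂_2 are all 1, so H_1 ≅ Z^2.
  H_2: rank ker ∂_2 − rank ∂_3 = (18 − 17) − 0 = 1, and there is no ∂_3, so H_2 ≅ Z.

H_0 = Z,  H_1 = Z^2,  H_2 = Z.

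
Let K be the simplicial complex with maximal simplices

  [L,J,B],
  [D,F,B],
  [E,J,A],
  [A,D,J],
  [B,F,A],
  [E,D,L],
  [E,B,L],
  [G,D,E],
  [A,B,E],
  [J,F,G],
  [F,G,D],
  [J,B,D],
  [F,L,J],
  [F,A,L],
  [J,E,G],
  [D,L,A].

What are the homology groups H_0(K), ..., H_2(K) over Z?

We work with the vertex ordering A < B < D < E < F < G < J < L. The simplices of K, each written with vertices in increasing order, are:

  0-simplices (8): A, B, D, E, F, G, J, L
  1-simplices (24): AB, AD, AE, AF, AJ, AL, BD, BE, BF, BJ, BL, DE, DF, DG, DJ, DL, EG, EJ, EL, FG, FJ, FL, GJ, JL
  2-simplices (16): ABE, ABF, ADJ, ADL, AEJ, AFL, BDF, BDJ, BEL, BJL, DEG, DEL, DFG, EGJ, FGJ, FJL

so the chain groups are C_0 ≅ Z^8, C_1 ≅ Z^24, C_2 ≅ Z^16.

The boundary map ∂_1: C_1 → C_0 maps an edge to its endpoints' difference, ∂[p,q] = q − p. For instance
  ∂AE = E − A.
The resulting 8×24 matrix has rank 7, and its Smith normal form has invariant factors (1,1,1,1,1,1,1).

Boundary ∂_2: C_2 → C_1 sends each 2-simplex [p,q,r] to [q,r] − [p,r] + [p,q]. For instance
  ∂FGJ = GJ − FJ + FG,
  ∂DEG = EG − DG + DE.
The 24×16 boundary matrix has rank 15 and Smith normal form diag(1,1,1,1,1,1,1,1,1,1,1,1,1,1,1).

Reading off H_k = ker ∂_k / im ∂_{k+1}:

  H_0: rank C_0 − rank ∂_1 = 8 − 7 = 1, and the invariant factors of ∂_1 are all 1, so H_0 ≅ Z.
  H_1: rank ker ∂_1 − rank ∂_2 = (24 − 7) − 15 = 2, and the invariant factors of ∂_2 are all 1, so H_1 ≅ Z^2.
  H_2: rank ker ∂_2 − rank ∂_3 = (16 − 15) − 0 = 1, and there is no ∂_3, so H_2 ≅ Z.

H_0 ≅ Z,  H_1 ≅ Z^2,  H_2 ≅ Z.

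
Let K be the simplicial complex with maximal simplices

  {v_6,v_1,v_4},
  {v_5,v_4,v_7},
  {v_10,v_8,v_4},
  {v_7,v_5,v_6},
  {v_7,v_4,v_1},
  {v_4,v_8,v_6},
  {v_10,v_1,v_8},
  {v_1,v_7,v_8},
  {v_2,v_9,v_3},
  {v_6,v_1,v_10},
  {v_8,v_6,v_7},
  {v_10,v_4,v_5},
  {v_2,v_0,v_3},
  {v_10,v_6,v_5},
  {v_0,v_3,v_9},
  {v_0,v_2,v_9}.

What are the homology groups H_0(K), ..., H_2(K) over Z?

Order the vertices as v_0 < v_1 < v_2 < v_3 < v_4 < v_5 < v_6 < v_7 < v_8 < v_9 < v_10. Listing each simplex with vertices in this order, K has dimension 2 with simplices:

  0-simplices (11): [v_0], [v_1], [v_2], [v_3], [v_4], [v_5], [v_6], [v_7], [v_8], [v_9], [v_10]
  1-simplices (24): (24 of them)
  2-simplices (16): (16 of them)

Hence C_0 ≅ Z^11, C_1 ≅ Z^24, C_2 ≅ Z^16.

Boundary ∂_1: C_1 → C_0 sends each edge [p,q] (with p < q) to q − p. For instance
  ∂[v_5,v_6] = [v_6] − [v_5].
As a 11×24 matrix over Z this has rank 9, with invariant factors (1,1,1,1,1,1,1,1,1).

∂_2: C_2 → C_1 sends each 2-simplex [p,q,r] to [q,r] − [p,r] + [p,q]. For instance
  ∂[v_5,v_6,v_7] = [v_6,v_7] − [v_5,v_7] + [v_5,v_6],
  ∂[v_4,v_8,v_10] = [v_8,v_10] − [v_4,v_10] + [v_4,v_8].
As a 24×16 matrix over Z this has rank 15, with invariant factors (1,1,1,1,1,1,1,1,1,1,1,1,1,1,2).

Computing H_k = (kernel of ∂_k) / (image of ∂_{k+1}):

  H_0: rank C_0 − rank ∂_1 = 11 − 9 = 2, and the invariant factors of ∂_1 are all 1, so H_0 = Z^2.
  H_1: rank ker ∂_1 − rank ∂_2 = (24 − 9) − 15 = 0, and ∂_2 has invariant factor 2 > 1, so H_1 = Z/2.
  H_2: rank ker ∂_2 − rank ∂_3 = (16 − 15) − 0 = 1, and there is no ∂_3, so H_2 = Z.

H_0 = Z^2,  H_1 = Z/2,  H_2 = Z.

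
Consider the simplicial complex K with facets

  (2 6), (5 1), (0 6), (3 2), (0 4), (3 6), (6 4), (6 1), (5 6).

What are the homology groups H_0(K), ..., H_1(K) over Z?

H_0 ≅ Z,  H_1 ≅ Z^3.

We work with the vertex ordering 0 < 1 < 2 < 3 < 4 < 5 < 6. The simplices of K, each written with vertices in increasing order, are:

  0-simplices (7): [0], [1], [2], [3], [4], [5], [6]
  1-simplices (9): [0,4], [0,6], [1,5], [1,6], [2,3], [2,6], [3,6], [4,6], [5,6]

so the chain groups are C_0 ≅ Z^7, C_1 ≅ Z^9.

The boundary map ∂_1: C_1 → C_0 is given by ∂[p,q] = [q] − [p]. For instance
  ∂[5,6] = [6] − [5].
This gives a 7×9 integer matrix of rank 6; reducing to Smith normal form yields diagonal entries (1,1,1,1,1,1).

From H_k ≅ ker(∂_k) / im(∂_{k+1}) we obtain:

  H_0: rank C_0 − rank ∂_1 = 7 − 6 = 1, and the invariant factors of ∂_1 are all 1, so H_0 ≅ Z.
  H_1: rank ker ∂_1 − rank ∂_2 = (9 − 6) − 0 = 3, and there is no ∂_2, so H_1 ≅ Z^3.

As a check, the Euler characteristic is 7 − 9 = -2, which agrees with 1 − 3 = -2.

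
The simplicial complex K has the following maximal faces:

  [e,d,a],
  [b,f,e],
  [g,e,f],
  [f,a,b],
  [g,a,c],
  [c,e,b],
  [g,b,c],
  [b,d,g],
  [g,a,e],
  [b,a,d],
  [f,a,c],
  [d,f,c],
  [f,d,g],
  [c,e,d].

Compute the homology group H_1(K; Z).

H_1 = Z^2.

K has 7 vertices, 21 edges, 14 triangles.
rank ∂_1 = 6, rank ∂_2 = 13 ⇒ b_1 = 21 − 6 − 13 = 2; all invariant factors of ∂_2 are 1 so no torsion. So H_1 = Z^2.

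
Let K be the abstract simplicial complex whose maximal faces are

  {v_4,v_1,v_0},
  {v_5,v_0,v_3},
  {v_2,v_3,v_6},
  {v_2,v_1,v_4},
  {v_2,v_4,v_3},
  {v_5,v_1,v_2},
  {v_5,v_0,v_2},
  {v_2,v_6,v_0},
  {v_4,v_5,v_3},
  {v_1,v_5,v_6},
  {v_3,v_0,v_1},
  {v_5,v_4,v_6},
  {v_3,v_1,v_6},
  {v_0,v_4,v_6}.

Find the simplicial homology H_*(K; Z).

Fix the vertex order v_0 < v_1 < v_2 < v_3 < v_4 < v_5 < v_6 and write every simplex with vertices in increasing order. Then dim K = 2 and the simplices of K are:

  0-simplices (7): [v_0], [v_1], [v_2], [v_3], [v_4], [v_5], [v_6]
  1-simplices (21): (21 of them)
  2-simplices (14): (14 of them)

Hence C_0 ≅ Z^7, C_1 ≅ Z^21, C_2 ≅ Z^14.

∂_1: C_1 → C_0 maps an edge to its endpoints' difference, ∂[p,q] = q − p. For instance
  ∂[v_2,v_4] = [v_4] − [v_2].
The resulting 7×21 matrix has rank 6, and its Smith normal form has invariant factors (1,1,1,1,1,1).

∂_2: C_2 → C_1 acts by ∂[p,q,r] = [q,r] − [p,r] + [p,q]. For instance
  ∂[v_0,v_1,v_4] = [v_1,v_4] − [v_0,v_4] + [v_0,v_1],
  ∂[v_1,v_3,v_6] = [v_3,v_6] − [v_1,v_6] + [v_1,v_3].
This gives a 21×14 integer matrix of rank 13; reducing to Smith normal form yields diagonal entries (1,1,1,1,1,1,1,1,1,1,1,1,1).

From H_k ≅ ker(∂_k) / im(∂_{k+1}) we obtain:

  H_0: rank C_0 − rank ∂_1 = 7 − 6 = 1, and the invariant factors of ∂_1 are all 1, so H_0 ≅ Z.
  H_1: rank ker ∂_1 − rank ∂_2 = (21 − 6) − 13 = 2, and the invariant factors of ∂_2 are all 1, so H_1 ≅ Z^2.
  H_2: rank ker ∂_2 − rank ∂_3 = (14 − 13) − 0 = 1, and there is no ∂_3, so H_2 ≅ Z.

H_0 = Z,  H_1 = Z^2,  H_2 = Z.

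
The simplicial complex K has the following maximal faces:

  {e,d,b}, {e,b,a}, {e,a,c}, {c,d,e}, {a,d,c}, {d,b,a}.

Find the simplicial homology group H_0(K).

K has 5 vertices, 9 edges, 6 triangles.
rank ∂_0 = 0, rank ∂_1 = 4 ⇒ b_0 = 5 − 0 − 4 = 1; all invariant factors of ∂_1 are 1 so no torsion. So H_0 ≅ Z.

H_0 = Z.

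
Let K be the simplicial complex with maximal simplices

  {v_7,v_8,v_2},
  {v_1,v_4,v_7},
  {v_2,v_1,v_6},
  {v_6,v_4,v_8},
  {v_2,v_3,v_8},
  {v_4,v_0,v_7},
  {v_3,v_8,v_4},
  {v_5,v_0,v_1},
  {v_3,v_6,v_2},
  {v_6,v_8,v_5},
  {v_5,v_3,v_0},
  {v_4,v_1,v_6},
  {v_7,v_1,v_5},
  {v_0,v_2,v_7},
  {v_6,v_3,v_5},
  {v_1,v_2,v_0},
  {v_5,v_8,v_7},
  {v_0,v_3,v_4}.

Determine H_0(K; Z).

H_0 = Z.

Fix the vertex order v_0 < v_1 < v_2 < v_3 < v_4 < v_5 < v_6 < v_7 < v_8 and write every simplex with vertices in increasing order. Then dim K = 2 and the simplices of K are:

  0-simplices (9): [v_0], [v_1], [v_2], [v_3], [v_4], [v_5], [v_6], [v_7], [v_8]
  1-simplices (27): (27 of them)
  2-simplices (18): (18 of them)

so the chain groups are C_0 ≅ Z^9, C_1 ≅ Z^27, C_2 ≅ Z^18.

The boundary map ∂_1: C_1 → C_0 maps an edge to its endpoints' difference, ∂[p,q] = q − p. For instance
  ∂[v_0,v_5] = [v_5] − [v_0].
As a 9×27 matrix over Z this has rank 8, with invariant factors (1,1,1,1,1,1,1,1).

The boundary map ∂_2: C_2 → C_1 acts by ∂[p,q,r] = [q,r] − [p,r] + [p,q]. For instance
  ∂[v_0,v_1,v_2] = [v_1,v_2] − [v_0,v_2] + [v_0,v_1],
  ∂[v_5,v_6,v_8] = [v_6,v_8] − [v_5,v_8] + [v_5,v_6].
This gives a 27×18 integer matrix of rank 18; reducing to Smith normal form yields diagonal entries (1,1,1,1,1,1,1,1,1,1,1,1,1,1,1,1,1,2).

Computing H_k = (kernel of ∂_k) / (image of ∂_{k+1}):

  H_0: rank C_0 − rank ∂_1 = 9 − 8 = 1, and the invariant factors of ∂_1 are all 1, so H_0 ≅ Z.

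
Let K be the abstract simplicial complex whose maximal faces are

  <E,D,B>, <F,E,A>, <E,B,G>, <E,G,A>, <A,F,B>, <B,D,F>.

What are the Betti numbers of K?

We work with the vertex ordering A < B < D < E < F < G. The simplices of K, each written with vertices in increasing order, are:

  0-simplices (6): A, B, D, E, F, G
  1-simplices (12): AB, AE, AF, AG, BD, BE, BF, BG, DE, DF, EF, EG
  2-simplices (6): ABF, AEF, AEG, BDE, BDF, BEG

Hence C_0 ≅ Z^6, C_1 ≅ Z^12, C_2 ≅ Z^6.

∂_1: C_1 → C_0 is given by ∂[p,q] = [q] − [p]. For instance
  ∂EF = F − E.
The 6×12 boundary matrix has rank 5 and Smith normal form diag(1,1,1,1,1).

Boundary ∂_2: C_2 → C_1 acts by ∂[p,q,r] = [q,r] − [p,r] + [p,q]. For instance
  ∂AEG = EG − AG + AE,
  ∂ABF = BF − AF + AB.
This gives a 12×6 integer matrix of rank 6; reducing to Smith normal form yields diagonal entries (1,1,1,1,1,1).

Computing H_k = (kernel of ∂_k) / (image of ∂_{k+1}):

  H_0: rank C_0 − rank ∂_1 = 6 − 5 = 1, and the invariant factors of ∂_1 are all 1, so H_0 ≅ Z.
  H_1: rank ker ∂_1 − rank ∂_2 = (12 − 5) − 6 = 1, and the invariant factors of ∂_2 are all 1, so H_1 ≅ Z.
  H_2: rank ker ∂_2 − rank ∂_3 = (6 − 6) − 0 = 0, and there is no ∂_3, so H_2 ≅ 0.

As a check, the Euler characteristic is 6 − 12 + 6 = 0, which agrees with 1 − 1 + 0 = 0.

Hence the Betti numbers are b_0 = 1, b_1 = 1, b_2 = 0.

b_0 = 1, b_1 = 1, b_2 = 0.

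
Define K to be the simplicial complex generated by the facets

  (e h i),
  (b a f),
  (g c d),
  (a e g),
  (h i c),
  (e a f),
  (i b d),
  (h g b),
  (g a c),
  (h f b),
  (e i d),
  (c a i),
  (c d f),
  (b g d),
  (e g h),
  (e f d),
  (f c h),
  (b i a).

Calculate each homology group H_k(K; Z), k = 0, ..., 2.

Order the vertices as a < b < c < d < e < f < g < h < i. Listing each simplex with vertices in this order, K has dimension 2 with simplices:

  0-simplices (9): a, b, c, d, e, f, g, h, i
  1-simplices (27): ab, ac, ae, af, ag, ai, bd, bf, bg, bh, bi, cd, cf, cg, ch, ci, de, df, dg, di, ef, eg, eh, ei, fh, gh, hi
  2-simplices (18): abf, abi, acg, aci, aef, aeg, bdg, bdi, bfh, bgh, cdf, cdg, cfh, chi, def, dei, egh, ehi

Hence C_0 ≅ Z^9, C_1 ≅ Z^27, C_2 ≅ Z^18.

∂_1: C_1 → C_0 is given by ∂[p,q] = [q] − [p]. For instance
  ∂ef = f − e.
As a 9×27 matrix over Z this has rank 8, with invariant factors (1,1,1,1,1,1,1,1).

The boundary map ∂_2: C_2 → C_1 maps a triangle to the signed sum of its edges. For instance
  ∂abf = bf − af + ab,
  ∂cdg = dg − cg + cd.
The resulting 27×18 matrix has rank 17, and its Smith normal form has invariant factors (1,1,1,1,1,1,1,1,1,1,1,1,1,1,1,1,1).

From H_k ≅ ker(∂_k) / im(∂_{k+1}) we obtain:

  H_0: rank C_0 − rank ∂_1 = 9 − 8 = 1, and the invariant factors of ∂_1 are all 1, so H_0 = Z.
  H_1: rank ker ∂_1 − rank ∂_2 = (27 − 8) − 17 = 2, and the invariant factors of ∂_2 are all 1, so H_1 = Z^2.
  H_2: rank ker ∂_2 − rank ∂_3 = (18 − 17) − 0 = 1, and there is no ∂_3, so H_2 = Z.

As a check, the Euler characteristic is 9 − 27 + 18 = 0, which agrees with 1 − 2 + 1 = 0.
(K is a triangulation of the torus T^2.)

H_0 ≅ Z,  H_1 ≅ Z^2,  H_2 ≅ Z.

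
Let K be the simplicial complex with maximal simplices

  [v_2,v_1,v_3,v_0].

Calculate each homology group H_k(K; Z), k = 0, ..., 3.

H_0 ≅ Z,  H_1 = 0,  H_2 = 0,  H_3 = 0.

Fix the vertex order v_0 < v_1 < v_2 < v_3 and write every simplex with vertices in increasing order. Then dim K = 3 and the simplices of K are:

  0-simplices (4): [v_0], [v_1], [v_2], [v_3]
  1-simplices (6): [v_0,v_1], [v_0,v_2], [v_0,v_3], [v_1,v_2], [v_1,v_3], [v_2,v_3]
  2-simplices (4): [v_0,v_1,v_2], [v_0,v_1,v_3], [v_0,v_2,v_3], [v_1,v_2,v_3]
  3-simplices (1): [v_0,v_1,v_2,v_3]

so the chain groups are C_0 ≅ Z^4, C_1 ≅ Z^6, C_2 ≅ Z^4, C_3 ≅ Z^1.

The boundary map ∂_1: C_1 → C_0 sends each edge [p,q] (with p < q) to q − p.
The 4×6 boundary matrix has rank 3 and Smith normal form diag(1,1,1).

Boundary ∂_2: C_2 → C_1 sends each 2-simplex [p,q,r] to [q,r] − [p,r] + [p,q]. For instance
  ∂[v_0,v_1,v_2] = [v_1,v_2] − [v_0,v_2] + [v_0,v_1],
  ∂[v_0,v_1,v_3] = [v_1,v_3] − [v_0,v_3] + [v_0,v_1].
The resulting 6×4 matrix has rank 3, and its Smith normal form has invariant factors (1,1,1).

The boundary map ∂_3: C_3 → C_2 sends each 3-simplex σ to the alternating sum Σ_i (−1)^i (σ with its i-th vertex removed). For instance
  ∂[v_0,v_1,v_2,v_3] = [v_1,v_2,v_3] − [v_0,v_2,v_3] + [v_0,v_1,v_3] − [v_0,v_1,v_2].
The 4×1 boundary matrix has rank 1 and Smith normal form diag(1).

From H_k ≅ ker(∂_k) / im(∂_{k+1}) we obtain:

  H_0: rank C_0 − rank ∂_1 = 4 − 3 = 1, and the invariant factors of ∂_1 are all 1, so H_0 ≅ Z.
  H_1: rank ker ∂_1 − rank ∂_2 = (6 − 3) − 3 = 0, and the invariant factors of ∂_2 are all 1, so H_1 ≅ 0.
  H_2: rank ker ∂_2 − rank ∂_3 = (4 − 3) − 1 = 0, and the invariant factors of ∂_3 are all 1, so H_2 ≅ 0.
  H_3: rank ker ∂_3 − rank ∂_4 = (1 − 1) − 0 = 0, and there is no ∂_4, so H_3 ≅ 0.

As a check, the Euler characteristic is 4 − 6 + 4 − 1 = 1, which agrees with 1 − 0 + 0 − 0 = 1.
(K is a triangulation of the 3-simplex.)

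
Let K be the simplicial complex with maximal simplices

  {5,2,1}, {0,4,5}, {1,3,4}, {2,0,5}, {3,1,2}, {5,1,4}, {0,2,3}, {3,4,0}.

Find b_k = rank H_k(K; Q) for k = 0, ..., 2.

b_0 = 1, b_1 = 0, b_2 = 1.

Fix the vertex order 0 < 1 < 2 < 3 < 4 < 5 and write every simplex with vertices in increasing order. Then dim K = 2 and the simplices of K are:

  0-simplices (6): [0], [1], [2], [3], [4], [5]
  1-simplices (12): [0,2], [0,3], [0,4], [0,5], [1,2], [1,3], [1,4], [1,5], [2,3], [2,5], [3,4], [4,5]
  2-simplices (8): [0,2,3], [0,2,5], [0,3,4], [0,4,5], [1,2,3], [1,2,5], [1,3,4], [1,4,5]

Hence C_0 ≅ Z^6, C_1 ≅ Z^12, C_2 ≅ Z^8.

∂_1: C_1 → C_0 sends each edge [p,q] (with p < q) to q − p.
This gives a 6×12 integer matrix of rank 5; reducing to Smith normal form yields diagonal entries (1,1,1,1,1).

∂_2: C_2 → C_1 maps a triangle to the signed sum of its edges. For instance
  ∂[0,2,5] = [2,5] − [0,5] + [0,2],
  ∂[1,3,4] = [3,4] − [1,4] + [1,3].
As a 12×8 matrix over Z this has rank 7, with invariant factors (1,1,1,1,1,1,1).

Reading off H_k = ker ∂_k / im ∂_{k+1}:

  H_0: rank C_0 − rank ∂_1 = 6 − 5 = 1, and the invariant factors of ∂_1 are all 1, so H_0 = Z.
  H_1: rank ker ∂_1 − rank ∂_2 = (12 − 5) − 7 = 0, and the invariant factors of ∂_2 are all 1, so H_1 = 0.
  H_2: rank ker ∂_2 − rank ∂_3 = (8 − 7) − 0 = 1, and there is no ∂_3, so H_2 = Z.

As a check, the Euler characteristic is 6 − 12 + 8 = 2, which agrees with 1 − 0 + 1 = 2.

Hence the Betti numbers are b_0 = 1, b_1 = 0, b_2 = 1.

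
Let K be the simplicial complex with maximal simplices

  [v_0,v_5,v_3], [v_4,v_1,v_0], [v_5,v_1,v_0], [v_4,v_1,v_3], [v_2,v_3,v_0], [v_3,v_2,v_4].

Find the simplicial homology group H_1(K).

We work with the vertex ordering v_0 < v_1 < v_2 < v_3 < v_4 < v_5. The simplices of K, each written with vertices in increasing order, are:

  0-simplices (6): [v_0], [v_1], [v_2], [v_3], [v_4], [v_5]
  1-simplices (12): [v_0,v_1], [v_0,v_2], [v_0,v_3], [v_0,v_4], [v_0,v_5], [v_1,v_3], [v_1,v_4], [v_1,v_5], [v_2,v_3], [v_2,v_4], [v_3,v_4], [v_3,v_5]
  2-simplices (6): [v_0,v_1,v_4], [v_0,v_1,v_5], [v_0,v_2,v_3], [v_0,v_3,v_5], [v_1,v_3,v_4], [v_2,v_3,v_4]

giving chain groups C_0 ≅ Z^6, C_1 ≅ Z^12, C_2 ≅ Z^6.

Boundary ∂_1: C_1 → C_0 maps an edge to its endpoints' difference, ∂[p,q] = q − p.
This gives a 6×12 integer matrix of rank 5; reducing to Smith normal form yields diagonal entries (1,1,1,1,1).

The boundary map ∂_2: C_2 → C_1 maps a triangle to the signed sum of its edges. For instance
  ∂[v_2,v_3,v_4] = [v_3,v_4] − [v_2,v_4] + [v_2,v_3],
  ∂[v_0,v_2,v_3] = [v_2,v_3] − [v_0,v_3] + [v_0,v_2].
This gives a 12×6 integer matrix of rank 6; reducing to Smith normal form yields diagonal entries (1,1,1,1,1,1).

Now H_k = ker ∂_k / im ∂_{k+1}, so:

  H_1: rank ker ∂_1 − rank ∂_2 = (12 − 5) − 6 = 1, and the invariant factors of ∂_2 are all 1, so H_1 ≅ Z.

(K is a triangulation of the cylinder S^1 x I.)

H_1 = Z.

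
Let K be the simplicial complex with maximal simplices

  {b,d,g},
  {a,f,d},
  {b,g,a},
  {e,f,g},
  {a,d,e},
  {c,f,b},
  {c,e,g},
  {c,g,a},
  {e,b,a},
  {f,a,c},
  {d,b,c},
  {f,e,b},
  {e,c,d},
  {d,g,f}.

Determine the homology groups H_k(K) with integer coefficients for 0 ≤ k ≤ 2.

Take the total order a < b < c < d < e < f < g on the vertex set. Then K (dimension 2) consists of the simplices:

  0-simplices (7): a, b, c, d, e, f, g
  1-simplices (21): ab, ac, ad, ae, af, ag, bc, bd, be, bf, bg, cd, ce, cf, cg, de, df, dg, ef, eg, fg
  2-simplices (14): abe, abg, acf, acg, ade, adf, bcd, bcf, bdg, bef, cde, ceg, dfg, efg

giving chain groups C_0 ≅ Z^7, C_1 ≅ Z^21, C_2 ≅ Z^14.

The boundary map ∂_1: C_1 → C_0 sends each edge [p,q] (with p < q) to q − p. For instance
  ∂bf = f − b.
As a 7×21 matrix over Z this has rank 6, with invariant factors (1,1,1,1,1,1).

∂_2: C_2 → C_1 sends each 2-simplex [p,q,r] to [q,r] − [p,r] + [p,q]. For instance
  ∂abe = be − ae + ab,
  ∂abg = bg − ag + ab.
The resulting 21×14 matrix has rank 13, and its Smith normal form has invariant factors (1,1,1,1,1,1,1,1,1,1,1,1,1).

Computing H_k = (kernel of ∂_k) / (image of ∂_{k+1}):

  H_0: rank C_0 − rank ∂_1 = 7 − 6 = 1, and the invariant factors of ∂_1 are all 1, so H_0 = Z.
  H_1: rank ker ∂_1 − rank ∂_2 = (21 − 6) − 13 = 2, and the invariant factors of ∂_2 are all 1, so H_1 = Z^2.
  H_2: rank ker ∂_2 − rank ∂_3 = (14 − 13) − 0 = 1, and there is no ∂_3, so H_2 = Z.

(K is a triangulation of the torus T^2.)

H_0 ≅ Z,  H_1 ≅ Z^2,  H_2 ≅ Z.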